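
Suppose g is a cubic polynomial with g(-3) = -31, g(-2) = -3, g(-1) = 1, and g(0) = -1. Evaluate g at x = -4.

-101

Forward differences of the values at x = -3, -2, -1, 0:
  g  : -31  -3  1  -1
  Δ  : 28  4  -2
  Δ^2: -24  -6
  Δ^3: 18
The third differences are constant, confirming degree 3.
Interpolating (Newton forward form) and evaluating at x = -4 gives g(-4) = -101.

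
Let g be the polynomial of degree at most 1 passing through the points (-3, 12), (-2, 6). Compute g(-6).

Using the Lagrange interpolation formula with nodes -3, -2:
  L_0(s) = (s + 2) / -1
  L_1(s) = (s + 3) / 1
Then g(s) = 12·L_0(s) + 6·L_1(s).
Expanding and collecting terms gives g(s) = -6s - 6.
Evaluating at s = -6: g(-6) = 30.

30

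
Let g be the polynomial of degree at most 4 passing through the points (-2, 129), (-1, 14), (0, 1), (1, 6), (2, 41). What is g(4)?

729

Write g(x) = ax^4 + bx^3 + cx^2 + dx + e. Substituting each data point gives a linear system:
  16a - 8b + 4c - 2d + e = 129
  a - b + c - d + e = 14
  e = 1
  a + b + c + d + e = 6
  16a + 8b + 4c + 2d + e = 41
Solving the system yields a = 4, b = -6, c = 5, d = 2, e = 1.
So g(x) = 4x⁴ - 6x³ + 5x² + 2x + 1.
Then g(4) = 729.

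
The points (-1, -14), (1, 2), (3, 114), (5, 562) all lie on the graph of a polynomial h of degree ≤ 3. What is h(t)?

h(t) = 5t^3 - 3t^2 + 3t - 3

Write h(t) = at^3 + bt^2 + ct + d. Substituting each data point gives a linear system:
  -a + b - c + d = -14
  a + b + c + d = 2
  27a + 9b + 3c + d = 114
  125a + 25b + 5c + d = 562
Solving the system yields a = 5, b = -3, c = 3, d = -3.
So h(t) = 5t³ - 3t² + 3t - 3.
Check: h(3) = 114. ✓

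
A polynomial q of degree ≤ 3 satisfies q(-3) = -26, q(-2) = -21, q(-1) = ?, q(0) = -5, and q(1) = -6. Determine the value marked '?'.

On equispaced nodes a degree-3 polynomial has vanishing fourth forward difference, so
  q(-3) - 4·q(-2) + 6·q(-1) - 4·q(0) + q(1) = 0.
Substituting the known values and solving for q(-1):
  6·q(-1) = -72
  q(-1) = -12.

-12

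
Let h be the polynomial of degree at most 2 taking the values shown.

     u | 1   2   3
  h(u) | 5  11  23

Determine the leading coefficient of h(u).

Write h(u) = au^2 + bu + c. Substituting each data point gives a linear system:
  a + b + c = 5
  4a + 2b + c = 11
  9a + 3b + c = 23
Solving the system yields a = 3, b = -3, c = 5.
So h(u) = 3u^2 - 3u + 5.
The leading coefficient is 3.

3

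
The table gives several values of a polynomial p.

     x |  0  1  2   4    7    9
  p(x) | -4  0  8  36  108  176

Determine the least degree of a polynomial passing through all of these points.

Divided differences on the nodes 0, 1, 2, 4, 7, 9:
  order 0: -4  0  8  36  108  176
  order 1: 4  8  14  24  34
  order 2: 2  2  2  2
  order 3: 0  0  0
  order 4: 0  0
  order 5: 0
The order-2 divided differences are all 2 (nonzero) and every higher order vanishes, so the data lies on a polynomial of degree exactly 2.

2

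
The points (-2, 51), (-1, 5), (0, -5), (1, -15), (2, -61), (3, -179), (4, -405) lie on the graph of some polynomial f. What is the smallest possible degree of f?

Forward differences of the values at x = -2, -1, 0, 1, 2, 3, 4:
  f  : 51  5  -5  -15  -61  -179  -405
  Δ  : -46  -10  -10  -46  -118  -226
  Δ^2: 36  0  -36  -72  -108
  Δ^3: -36  -36  -36  -36
  Δ^4: 0  0  0
  Δ^5: 0  0
  Δ^6: 0
The third differences are constant (-36) and nonzero, while all higher differences vanish, so the minimal degree is 3.

3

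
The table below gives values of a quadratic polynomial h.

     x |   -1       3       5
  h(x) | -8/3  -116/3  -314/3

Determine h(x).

h(x) = -4x^2 - x + 1/3

Write h(x) = ax^2 + bx + c. Substituting each data point gives a linear system:
  a - b + c = -8/3
  9a + 3b + c = -116/3
  25a + 5b + c = -314/3
Solving the system yields a = -4, b = -1, c = 1/3.
So h(x) = -4x^2 - x + 1/3.
Check: h(5) = -314/3. ✓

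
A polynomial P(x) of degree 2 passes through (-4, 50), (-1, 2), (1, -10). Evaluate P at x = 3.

Using the Lagrange interpolation formula with nodes -4, -1, 1:
  L_0(x) = (x + 1)(x - 1) / 15
  L_1(x) = (x + 4)(x - 1) / -6
  L_2(x) = (x + 4)(x + 1) / 10
Then P(x) = 50·L_0(x) + 2·L_1(x) - 10·L_2(x).
Expanding and collecting terms gives P(x) = 2x^2 - 6x - 6.
Evaluating at x = 3: P(3) = -6.

-6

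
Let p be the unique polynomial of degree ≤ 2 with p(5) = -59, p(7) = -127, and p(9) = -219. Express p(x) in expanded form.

p(x) = -3x^2 + 2x + 6

Write p(x) = ax^2 + bx + c. Substituting each data point gives a linear system:
  25a + 5b + c = -59
  49a + 7b + c = -127
  81a + 9b + c = -219
Solving the system yields a = -3, b = 2, c = 6.
So p(x) = -3x^2 + 2x + 6.
Check: p(5) = -59. ✓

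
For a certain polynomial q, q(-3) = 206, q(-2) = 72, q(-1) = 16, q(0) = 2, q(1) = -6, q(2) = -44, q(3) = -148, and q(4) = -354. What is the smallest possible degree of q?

3

Forward differences of the values at u = -3, -2, -1, 0, 1, 2, 3, 4:
  q  : 206  72  16  2  -6  -44  -148  -354
  Δ  : -134  -56  -14  -8  -38  -104  -206
  Δ^2: 78  42  6  -30  -66  -102
  Δ^3: -36  -36  -36  -36  -36
  Δ^4: 0  0  0  0
  Δ^5: 0  0  0
  Δ^6: 0  0
  Δ^7: 0
The third differences are constant (-36) and nonzero, while all higher differences vanish, so the minimal degree is 3.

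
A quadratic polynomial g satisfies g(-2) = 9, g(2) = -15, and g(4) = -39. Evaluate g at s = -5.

Write g(s) = as^2 + bs + c. Substituting each data point gives a linear system:
  4a - 2b + c = 9
  4a + 2b + c = -15
  16a + 4b + c = -39
Solving the system yields a = -1, b = -6, c = 1.
So g(s) = -s² - 6s + 1.
Then g(-5) = 6.

6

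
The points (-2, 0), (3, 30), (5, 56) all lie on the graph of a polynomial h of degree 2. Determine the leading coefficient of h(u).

1

Write h(u) = au^2 + bu + c. Substituting each data point gives a linear system:
  4a - 2b + c = 0
  9a + 3b + c = 30
  25a + 5b + c = 56
Solving the system yields a = 1, b = 5, c = 6.
So h(u) = u^2 + 5u + 6.
The leading coefficient is 1.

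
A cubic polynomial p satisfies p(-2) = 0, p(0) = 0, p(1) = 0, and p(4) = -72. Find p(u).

p(u) = -u^3 - u^2 + 2u

Write p(u) = au^3 + bu^2 + cu + d. Substituting each data point gives a linear system:
  -8a + 4b - 2c + d = 0
  d = 0
  a + b + c + d = 0
  64a + 16b + 4c + d = -72
Solving the system yields a = -1, b = -1, c = 2, d = 0.
So p(u) = -u^3 - u^2 + 2u.
Check: p(0) = 0. ✓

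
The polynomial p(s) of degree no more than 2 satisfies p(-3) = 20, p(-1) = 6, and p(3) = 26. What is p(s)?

Using the Lagrange interpolation formula with nodes -3, -1, 3:
  L_0(s) = (s + 1)(s - 3) / 12
  L_1(s) = (s + 3)(s - 3) / -8
  L_2(s) = (s + 3)(s + 1) / 24
Then p(s) = 20·L_0(s) + 6·L_1(s) + 26·L_2(s).
Expanding and collecting terms gives p(s) = 2s² + s + 5.
Check: p(3) = 26. ✓

p(s) = 2s^2 + s + 5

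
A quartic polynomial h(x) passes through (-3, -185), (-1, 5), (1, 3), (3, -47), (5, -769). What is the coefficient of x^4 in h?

Write h(x) = ax^4 + bx^3 + cx^2 + dx + e. Substituting each data point gives a linear system:
  81a - 27b + 9c - 3d + e = -185
  a - b + c - d + e = 5
  a + b + c + d + e = 3
  81a + 27b + 9c + 3d + e = -47
  625a + 125b + 25c + 5d + e = -769
Solving the system yields a = -2, b = 3, c = 5, d = -4, e = 1.
So h(x) = -2x^4 + 3x^3 + 5x^2 - 4x + 1.
The leading coefficient is -2.

-2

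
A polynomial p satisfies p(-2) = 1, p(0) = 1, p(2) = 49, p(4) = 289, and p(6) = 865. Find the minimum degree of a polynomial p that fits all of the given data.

Forward differences of the values at x = -2, 0, 2, 4, 6:
  p  : 1  1  49  289  865
  Δ  : 0  48  240  576
  Δ^2: 48  192  336
  Δ^3: 144  144
  Δ^4: 0
The third differences are constant (144) and nonzero, while all higher differences vanish, so the minimal degree is 3.

3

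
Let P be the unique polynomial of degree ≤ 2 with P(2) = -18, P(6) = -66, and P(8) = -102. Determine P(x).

Write P(x) = ax^2 + bx + c. Substituting each data point gives a linear system:
  4a + 2b + c = -18
  36a + 6b + c = -66
  64a + 8b + c = -102
Solving the system yields a = -1, b = -4, c = -6.
So P(x) = -x² - 4x - 6.
Check: P(6) = -66. ✓

P(x) = -x^2 - 4x - 6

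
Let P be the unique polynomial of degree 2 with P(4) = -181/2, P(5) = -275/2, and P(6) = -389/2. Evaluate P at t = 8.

Write P(t) = at^2 + bt + c. Substituting each data point gives a linear system:
  16a + 4b + c = -181/2
  25a + 5b + c = -275/2
  36a + 6b + c = -389/2
Solving the system yields a = -5, b = -2, c = -5/2.
So P(t) = -5t² - 2t - 5/2.
Then P(8) = -677/2.

-677/2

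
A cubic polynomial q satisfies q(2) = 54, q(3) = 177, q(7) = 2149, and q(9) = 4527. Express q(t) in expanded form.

Write q(t) = at^3 + bt^2 + ct + d. Substituting each data point gives a linear system:
  8a + 4b + 2c + d = 54
  27a + 9b + 3c + d = 177
  343a + 49b + 7c + d = 2149
  729a + 81b + 9c + d = 4527
Solving the system yields a = 6, b = 2, c = -1, d = 0.
So q(t) = 6t^3 + 2t^2 - t.
Check: q(9) = 4527. ✓

q(t) = 6t^3 + 2t^2 - t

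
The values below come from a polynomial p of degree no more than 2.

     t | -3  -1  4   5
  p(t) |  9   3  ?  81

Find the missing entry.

The 3 known points determine the degree-2 polynomial uniquely.
Write p(t) = at^2 + bt + c. Substituting each data point gives a linear system:
  9a - 3b + c = 9
  a - b + c = 3
  25a + 5b + c = 81
Solving the system yields a = 2, b = 5, c = 6.
So p(t) = 2t^2 + 5t + 6.
Then p(4) = 58.

58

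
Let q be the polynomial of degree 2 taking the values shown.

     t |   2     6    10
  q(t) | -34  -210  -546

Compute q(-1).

-7

Using the Lagrange interpolation formula with nodes 2, 6, 10:
  L_0(t) = (t - 6)(t - 10) / 32
  L_1(t) = (t - 2)(t - 10) / -16
  L_2(t) = (t - 2)(t - 6) / 32
Then q(t) = -34·L_0(t) - 210·L_1(t) - 546·L_2(t).
Expanding and collecting terms gives q(t) = -5t² - 4t - 6.
Evaluating at t = -1: q(-1) = -7.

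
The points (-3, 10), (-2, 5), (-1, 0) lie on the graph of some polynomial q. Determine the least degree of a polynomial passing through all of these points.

Forward differences of the values at u = -3, -2, -1:
  q  : 10  5  0
  Δ  : -5  -5
  Δ^2: 0
The first differences are constant (-5) and nonzero, while all higher differences vanish, so the minimal degree is 1.

1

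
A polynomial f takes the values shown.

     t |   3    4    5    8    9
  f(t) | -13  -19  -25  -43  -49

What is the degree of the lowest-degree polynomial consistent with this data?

1

Divided differences on the nodes 3, 4, 5, 8, 9:
  order 0: -13  -19  -25  -43  -49
  order 1: -6  -6  -6  -6
  order 2: 0  0  0
  order 3: 0  0
  order 4: 0
The order-1 divided differences are all -6 (nonzero) and every higher order vanishes, so the data lies on a polynomial of degree exactly 1.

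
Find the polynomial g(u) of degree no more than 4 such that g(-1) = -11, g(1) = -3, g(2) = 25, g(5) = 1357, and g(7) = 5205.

Write g(u) = au^4 + bu^3 + cu^2 + du + e. Substituting each data point gives a linear system:
  a - b + c - d + e = -11
  a + b + c + d + e = -3
  16a + 8b + 4c + 2d + e = 25
  625a + 125b + 25c + 5d + e = 1357
  2401a + 343b + 49c + 7d + e = 5205
Solving the system yields a = 2, b = 2, c = -6, d = 2, e = -3.
So g(u) = 2u⁴ + 2u³ - 6u² + 2u - 3.
Check: g(7) = 5205. ✓

g(u) = 2u^4 + 2u^3 - 6u^2 + 2u - 3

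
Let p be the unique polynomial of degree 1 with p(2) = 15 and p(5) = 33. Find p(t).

p(t) = 6t + 3

Write p(t) = at + b. Substituting each data point gives a linear system:
  2a + b = 15
  5a + b = 33
Solving the system yields a = 6, b = 3.
So p(t) = 6t + 3.
Check: p(2) = 15. ✓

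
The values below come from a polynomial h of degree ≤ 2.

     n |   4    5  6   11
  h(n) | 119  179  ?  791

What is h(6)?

251

The 3 known points determine the degree-2 polynomial uniquely.
Write h(n) = an^2 + bn + c. Substituting each data point gives a linear system:
  16a + 4b + c = 119
  25a + 5b + c = 179
  121a + 11b + c = 791
Solving the system yields a = 6, b = 6, c = -1.
So h(n) = 6n² + 6n - 1.
Then h(6) = 251.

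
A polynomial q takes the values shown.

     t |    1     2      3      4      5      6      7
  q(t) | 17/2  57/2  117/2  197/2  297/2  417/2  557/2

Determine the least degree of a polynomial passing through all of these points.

2

Forward differences of the values at t = 1, 2, 3, 4, 5, 6, 7:
  q  : 17/2  57/2  117/2  197/2  297/2  417/2  557/2
  Δ  : 20  30  40  50  60  70
  Δ^2: 10  10  10  10  10
  Δ^3: 0  0  0  0
  Δ^4: 0  0  0
  Δ^5: 0  0
  Δ^6: 0
The second differences are constant (10) and nonzero, while all higher differences vanish, so the minimal degree is 2.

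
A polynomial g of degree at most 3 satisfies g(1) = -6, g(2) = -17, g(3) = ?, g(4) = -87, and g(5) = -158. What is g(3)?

The 4 known points determine the degree-3 polynomial uniquely.
Write g(s) = as^3 + bs^2 + cs + d. Substituting each data point gives a linear system:
  a + b + c + d = -6
  8a + 4b + 2c + d = -17
  64a + 16b + 4c + d = -87
  125a + 25b + 5c + d = -158
Solving the system yields a = -1, b = -1, c = -1, d = -3.
So g(s) = -s³ - s² - s - 3.
Then g(3) = -42.

-42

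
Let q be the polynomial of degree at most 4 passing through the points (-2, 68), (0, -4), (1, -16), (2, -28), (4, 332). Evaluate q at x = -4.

1004

Write q(x) = ax^4 + bx^3 + cx^2 + dx + e. Substituting each data point gives a linear system:
  16a - 8b + 4c - 2d + e = 68
  e = -4
  a + b + c + d + e = -16
  16a + 8b + 4c + 2d + e = -28
  256a + 64b + 16c + 4d + e = 332
Solving the system yields a = 3, b = -5, c = -6, d = -4, e = -4.
So q(x) = 3x^4 - 5x^3 - 6x^2 - 4x - 4.
Then q(-4) = 1004.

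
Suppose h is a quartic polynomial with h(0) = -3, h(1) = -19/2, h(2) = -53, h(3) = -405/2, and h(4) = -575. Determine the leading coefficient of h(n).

Write h(n) = an^4 + bn^3 + cn^2 + dn + e. Substituting each data point gives a linear system:
  e = -3
  a + b + c + d + e = -19/2
  16a + 8b + 4c + 2d + e = -53
  81a + 27b + 9c + 3d + e = -405/2
  256a + 64b + 16c + 4d + e = -575
Solving the system yields a = -2, b = 1/2, c = -6, d = 1, e = -3.
So h(n) = -2n^4 + (1/2)n^3 - 6n^2 + n - 3.
The leading coefficient is -2.

-2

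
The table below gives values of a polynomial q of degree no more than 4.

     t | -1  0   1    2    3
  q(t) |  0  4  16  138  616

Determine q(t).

Using the Lagrange interpolation formula with nodes -1, 0, 1, 2, 3:
  L_0(t) = t(t - 1)(t - 2)(t - 3) / 24
  L_1(t) = (t + 1)(t - 1)(t - 2)(t - 3) / -6
  L_2(t) = (t + 1)t(t - 2)(t - 3) / 4
  L_3(t) = (t + 1)t(t - 1)(t - 3) / -6
  L_4(t) = (t + 1)t(t - 1)(t - 2) / 24
Then q(t) = 0·L_0(t) + 4·L_1(t) + 16·L_2(t) + 138·L_3(t) + 616·L_4(t).
Expanding and collecting terms gives q(t) = 6t⁴ + 5t³ - 2t² + 3t + 4.
Check: q(-1) = 0. ✓

q(t) = 6t^4 + 5t^3 - 2t^2 + 3t + 4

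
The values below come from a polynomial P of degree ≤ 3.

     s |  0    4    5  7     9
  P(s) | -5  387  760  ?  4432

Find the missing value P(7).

The 4 known points determine the degree-3 polynomial uniquely.
Write P(s) = as^3 + bs^2 + cs + d. Substituting each data point gives a linear system:
  d = -5
  64a + 16b + 4c + d = 387
  125a + 25b + 5c + d = 760
  729a + 81b + 9c + d = 4432
Solving the system yields a = 6, b = 1, c = -2, d = -5.
So P(s) = 6s^3 + s^2 - 2s - 5.
Then P(7) = 2088.

2088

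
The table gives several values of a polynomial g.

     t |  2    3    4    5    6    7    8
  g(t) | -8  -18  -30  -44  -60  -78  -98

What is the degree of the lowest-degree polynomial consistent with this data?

Forward differences of the values at t = 2, 3, 4, 5, 6, 7, 8:
  g  : -8  -18  -30  -44  -60  -78  -98
  Δ  : -10  -12  -14  -16  -18  -20
  Δ^2: -2  -2  -2  -2  -2
  Δ^3: 0  0  0  0
  Δ^4: 0  0  0
  Δ^5: 0  0
  Δ^6: 0
The second differences are constant (-2) and nonzero, while all higher differences vanish, so the minimal degree is 2.

2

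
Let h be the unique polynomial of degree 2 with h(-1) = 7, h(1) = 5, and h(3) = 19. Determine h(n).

h(n) = 2n^2 - n + 4

Write h(n) = an^2 + bn + c. Substituting each data point gives a linear system:
  a - b + c = 7
  a + b + c = 5
  9a + 3b + c = 19
Solving the system yields a = 2, b = -1, c = 4.
So h(n) = 2n^2 - n + 4.
Check: h(3) = 19. ✓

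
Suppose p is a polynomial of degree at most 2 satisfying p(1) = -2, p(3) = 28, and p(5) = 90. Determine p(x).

p(x) = 4x^2 - x - 5

Write p(x) = ax^2 + bx + c. Substituting each data point gives a linear system:
  a + b + c = -2
  9a + 3b + c = 28
  25a + 5b + c = 90
Solving the system yields a = 4, b = -1, c = -5.
So p(x) = 4x^2 - x - 5.
Check: p(1) = -2. ✓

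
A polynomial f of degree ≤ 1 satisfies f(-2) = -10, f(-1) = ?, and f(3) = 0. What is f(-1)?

The 2 known points determine the degree-1 polynomial uniquely.
Write f(x) = ax + b. Substituting each data point gives a linear system:
  -2a + b = -10
  3a + b = 0
Solving the system yields a = 2, b = -6.
So f(x) = 2x - 6.
Then f(-1) = -8.

-8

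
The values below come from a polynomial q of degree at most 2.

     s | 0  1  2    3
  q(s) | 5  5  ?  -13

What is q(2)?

On equispaced nodes a degree-2 polynomial has vanishing third forward difference, so
  - q(0) + 3·q(1) - 3·q(2) + q(3) = 0.
Substituting the known values and solving for q(2):
  -3·q(2) = 3
  q(2) = -1.

-1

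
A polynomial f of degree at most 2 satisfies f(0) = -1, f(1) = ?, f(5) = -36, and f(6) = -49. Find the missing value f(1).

-4

The 3 known points determine the degree-2 polynomial uniquely.
Write f(s) = as^2 + bs + c. Substituting each data point gives a linear system:
  c = -1
  25a + 5b + c = -36
  36a + 6b + c = -49
Solving the system yields a = -1, b = -2, c = -1.
So f(s) = -s^2 - 2s - 1.
Then f(1) = -4.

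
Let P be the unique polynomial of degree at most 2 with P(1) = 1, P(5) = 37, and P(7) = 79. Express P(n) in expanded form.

P(n) = 2n^2 - 3n + 2

Write P(n) = an^2 + bn + c. Substituting each data point gives a linear system:
  a + b + c = 1
  25a + 5b + c = 37
  49a + 7b + c = 79
Solving the system yields a = 2, b = -3, c = 2.
So P(n) = 2n^2 - 3n + 2.
Check: P(1) = 1. ✓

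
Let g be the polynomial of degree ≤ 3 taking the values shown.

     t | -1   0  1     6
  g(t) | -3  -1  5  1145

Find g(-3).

-115

Write g(t) = at^3 + bt^2 + ct + d. Substituting each data point gives a linear system:
  -a + b - c + d = -3
  d = -1
  a + b + c + d = 5
  216a + 36b + 6c + d = 1145
Solving the system yields a = 5, b = 2, c = -1, d = -1.
So g(t) = 5t³ + 2t² - t - 1.
Then g(-3) = -115.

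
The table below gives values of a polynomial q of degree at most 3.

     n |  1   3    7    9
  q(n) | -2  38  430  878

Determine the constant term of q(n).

-4

Write q(n) = an^3 + bn^2 + cn + d. Substituting each data point gives a linear system:
  a + b + c + d = -2
  27a + 9b + 3c + d = 38
  343a + 49b + 7c + d = 430
  729a + 81b + 9c + d = 878
Solving the system yields a = 1, b = 2, c = -1, d = -4.
So q(n) = n³ + 2n² - n - 4.
The constant term is -4.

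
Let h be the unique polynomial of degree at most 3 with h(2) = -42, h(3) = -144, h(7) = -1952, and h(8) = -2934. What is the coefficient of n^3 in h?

-6

Write h(n) = an^3 + bn^2 + cn + d. Substituting each data point gives a linear system:
  8a + 4b + 2c + d = -42
  27a + 9b + 3c + d = -144
  343a + 49b + 7c + d = -1952
  512a + 64b + 8c + d = -2934
Solving the system yields a = -6, b = 2, c = 2, d = -6.
So h(n) = -6n^3 + 2n^2 + 2n - 6.
The leading coefficient is -6.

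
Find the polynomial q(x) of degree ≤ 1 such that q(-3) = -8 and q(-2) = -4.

Write q(x) = ax + b. Substituting each data point gives a linear system:
  -3a + b = -8
  -2a + b = -4
Solving the system yields a = 4, b = 4.
So q(x) = 4x + 4.
Check: q(-3) = -8. ✓

q(x) = 4x + 4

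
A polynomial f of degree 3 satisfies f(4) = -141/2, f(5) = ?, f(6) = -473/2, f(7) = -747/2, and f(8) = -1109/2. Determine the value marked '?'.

On equispaced nodes a degree-3 polynomial has vanishing fourth forward difference, so
  f(4) - 4·f(5) + 6·f(6) - 4·f(7) + f(8) = 0.
Substituting the known values and solving for f(5):
  -4·f(5) = 550
  f(5) = -275/2.

-275/2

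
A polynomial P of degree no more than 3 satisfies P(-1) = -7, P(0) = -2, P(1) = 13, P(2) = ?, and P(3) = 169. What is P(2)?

On equispaced nodes a degree-3 polynomial has vanishing fourth forward difference, so
  P(-1) - 4·P(0) + 6·P(1) - 4·P(2) + P(3) = 0.
Substituting the known values and solving for P(2):
  -4·P(2) = -248
  P(2) = 62.

62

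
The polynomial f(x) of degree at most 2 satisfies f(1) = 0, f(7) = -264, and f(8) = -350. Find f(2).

Using the Lagrange interpolation formula with nodes 1, 7, 8:
  L_0(x) = (x - 7)(x - 8) / 42
  L_1(x) = (x - 1)(x - 8) / -6
  L_2(x) = (x - 1)(x - 7) / 7
Then f(x) = 0·L_0(x) - 264·L_1(x) - 350·L_2(x).
Expanding and collecting terms gives f(x) = -6x^2 + 4x + 2.
Evaluating at x = 2: f(2) = -14.

-14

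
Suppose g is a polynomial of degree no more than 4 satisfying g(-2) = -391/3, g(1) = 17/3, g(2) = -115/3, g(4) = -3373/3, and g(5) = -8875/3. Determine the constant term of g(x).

Write g(x) = ax^4 + bx^3 + cx^2 + dx + e. Substituting each data point gives a linear system:
  16a - 8b + 4c - 2d + e = -391/3
  a + b + c + d + e = 17/3
  16a + 8b + 4c + 2d + e = -115/3
  256a + 64b + 16c + 4d + e = -3373/3
  625a + 125b + 25c + 5d + e = -8875/3
Solving the system yields a = -6, b = 6, c = 5/3, d = -1, e = 5.
So g(x) = -6x^4 + 6x^3 + (5/3)x^2 - x + 5.
The constant term is 5.

5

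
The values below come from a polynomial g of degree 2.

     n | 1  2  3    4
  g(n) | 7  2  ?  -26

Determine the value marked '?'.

The 3 known points determine the degree-2 polynomial uniquely.
Write g(n) = an^2 + bn + c. Substituting each data point gives a linear system:
  a + b + c = 7
  4a + 2b + c = 2
  16a + 4b + c = -26
Solving the system yields a = -3, b = 4, c = 6.
So g(n) = -3n^2 + 4n + 6.
Then g(3) = -9.

-9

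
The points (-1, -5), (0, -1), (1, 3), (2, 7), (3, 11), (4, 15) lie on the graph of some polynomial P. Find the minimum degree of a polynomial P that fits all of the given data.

1

Forward differences of the values at s = -1, 0, 1, 2, 3, 4:
  P  : -5  -1  3  7  11  15
  Δ  : 4  4  4  4  4
  Δ^2: 0  0  0  0
  Δ^3: 0  0  0
  Δ^4: 0  0
  Δ^5: 0
The first differences are constant (4) and nonzero, while all higher differences vanish, so the minimal degree is 1.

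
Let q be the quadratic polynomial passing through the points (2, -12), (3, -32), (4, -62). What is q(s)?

q(s) = -5s^2 + 5s - 2

Write q(s) = as^2 + bs + c. Substituting each data point gives a linear system:
  4a + 2b + c = -12
  9a + 3b + c = -32
  16a + 4b + c = -62
Solving the system yields a = -5, b = 5, c = -2.
So q(s) = -5s^2 + 5s - 2.
Check: q(4) = -62. ✓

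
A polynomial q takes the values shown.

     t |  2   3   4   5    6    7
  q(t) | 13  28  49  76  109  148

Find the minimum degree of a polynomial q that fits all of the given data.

2

Forward differences of the values at t = 2, 3, 4, 5, 6, 7:
  q  : 13  28  49  76  109  148
  Δ  : 15  21  27  33  39
  Δ^2: 6  6  6  6
  Δ^3: 0  0  0
  Δ^4: 0  0
  Δ^5: 0
The second differences are constant (6) and nonzero, while all higher differences vanish, so the minimal degree is 2.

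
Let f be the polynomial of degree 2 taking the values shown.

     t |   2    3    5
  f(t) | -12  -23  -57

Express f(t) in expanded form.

Write f(t) = at^2 + bt + c. Substituting each data point gives a linear system:
  4a + 2b + c = -12
  9a + 3b + c = -23
  25a + 5b + c = -57
Solving the system yields a = -2, b = -1, c = -2.
So f(t) = -2t² - t - 2.
Check: f(2) = -12. ✓

f(t) = -2t^2 - t - 2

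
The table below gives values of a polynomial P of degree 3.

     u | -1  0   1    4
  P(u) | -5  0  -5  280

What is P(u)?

Write P(u) = au^3 + bu^2 + cu + d. Substituting each data point gives a linear system:
  -a + b - c + d = -5
  d = 0
  a + b + c + d = -5
  64a + 16b + 4c + d = 280
Solving the system yields a = 6, b = -5, c = -6, d = 0.
So P(u) = 6u^3 - 5u^2 - 6u.
Check: P(0) = 0. ✓

P(u) = 6u^3 - 5u^2 - 6u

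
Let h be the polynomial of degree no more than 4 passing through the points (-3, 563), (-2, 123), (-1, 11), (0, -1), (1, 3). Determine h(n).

h(n) = 6n^4 - 2n^3 + 2n^2 - 2n - 1

Write h(n) = an^4 + bn^3 + cn^2 + dn + e. Substituting each data point gives a linear system:
  81a - 27b + 9c - 3d + e = 563
  16a - 8b + 4c - 2d + e = 123
  a - b + c - d + e = 11
  e = -1
  a + b + c + d + e = 3
Solving the system yields a = 6, b = -2, c = 2, d = -2, e = -1.
So h(n) = 6n^4 - 2n^3 + 2n^2 - 2n - 1.
Check: h(0) = -1. ✓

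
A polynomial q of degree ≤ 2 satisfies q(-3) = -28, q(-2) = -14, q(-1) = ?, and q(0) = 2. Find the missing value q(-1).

-4

The 3 known points determine the degree-2 polynomial uniquely.
Write q(n) = an^2 + bn + c. Substituting each data point gives a linear system:
  9a - 3b + c = -28
  4a - 2b + c = -14
  c = 2
Solving the system yields a = -2, b = 4, c = 2.
So q(n) = -2n² + 4n + 2.
Then q(-1) = -4.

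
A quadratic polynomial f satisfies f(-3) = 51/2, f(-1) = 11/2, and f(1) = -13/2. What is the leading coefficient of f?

Write f(t) = at^2 + bt + c. Substituting each data point gives a linear system:
  9a - 3b + c = 51/2
  a - b + c = 11/2
  a + b + c = -13/2
Solving the system yields a = 1, b = -6, c = -3/2.
So f(t) = t^2 - 6t - 3/2.
The leading coefficient is 1.

1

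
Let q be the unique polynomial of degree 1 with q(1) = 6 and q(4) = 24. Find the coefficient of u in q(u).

6

Write q(u) = au + b. Substituting each data point gives a linear system:
  a + b = 6
  4a + b = 24
Solving the system yields a = 6, b = 0.
So q(u) = 6u.
The leading coefficient is 6.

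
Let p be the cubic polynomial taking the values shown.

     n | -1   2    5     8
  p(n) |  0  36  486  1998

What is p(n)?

p(n) = 4n^3 - n^2 + n + 6

Write p(n) = an^3 + bn^2 + cn + d. Substituting each data point gives a linear system:
  -a + b - c + d = 0
  8a + 4b + 2c + d = 36
  125a + 25b + 5c + d = 486
  512a + 64b + 8c + d = 1998
Solving the system yields a = 4, b = -1, c = 1, d = 6.
So p(n) = 4n³ - n² + n + 6.
Check: p(5) = 486. ✓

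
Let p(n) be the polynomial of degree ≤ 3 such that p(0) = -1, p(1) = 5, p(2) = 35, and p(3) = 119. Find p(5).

569

Write p(n) = an^3 + bn^2 + cn + d. Substituting each data point gives a linear system:
  d = -1
  a + b + c + d = 5
  8a + 4b + 2c + d = 35
  27a + 9b + 3c + d = 119
Solving the system yields a = 5, b = -3, c = 4, d = -1.
So p(n) = 5n³ - 3n² + 4n - 1.
Then p(5) = 569.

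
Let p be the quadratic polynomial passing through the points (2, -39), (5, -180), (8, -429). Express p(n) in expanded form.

p(n) = -6n^2 - 5n - 5

Using the Lagrange interpolation formula with nodes 2, 5, 8:
  L_0(n) = (n - 5)(n - 8) / 18
  L_1(n) = (n - 2)(n - 8) / -9
  L_2(n) = (n - 2)(n - 5) / 18
Then p(n) = -39·L_0(n) - 180·L_1(n) - 429·L_2(n).
Expanding and collecting terms gives p(n) = -6n² - 5n - 5.
Check: p(2) = -39. ✓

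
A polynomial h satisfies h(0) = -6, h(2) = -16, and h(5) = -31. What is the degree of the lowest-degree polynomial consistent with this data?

Divided differences on the nodes 0, 2, 5:
  order 0: -6  -16  -31
  order 1: -5  -5
  order 2: 0
The order-1 divided differences are all -5 (nonzero) and every higher order vanishes, so the data lies on a polynomial of degree exactly 1.

1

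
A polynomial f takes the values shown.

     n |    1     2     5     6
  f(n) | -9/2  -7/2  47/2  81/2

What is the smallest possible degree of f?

2

Divided differences on the nodes 1, 2, 5, 6:
  order 0: -9/2  -7/2  47/2  81/2
  order 1: 1  9  17
  order 2: 2  2
  order 3: 0
The order-2 divided differences are all 2 (nonzero) and every higher order vanishes, so the data lies on a polynomial of degree exactly 2.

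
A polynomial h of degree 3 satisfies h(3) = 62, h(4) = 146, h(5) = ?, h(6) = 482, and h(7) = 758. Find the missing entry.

282

On equispaced nodes a degree-3 polynomial has vanishing fourth forward difference, so
  h(3) - 4·h(4) + 6·h(5) - 4·h(6) + h(7) = 0.
Substituting the known values and solving for h(5):
  6·h(5) = 1692
  h(5) = 282.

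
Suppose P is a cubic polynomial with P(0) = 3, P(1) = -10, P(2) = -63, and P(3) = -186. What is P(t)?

P(t) = -5t^3 - 5t^2 - 3t + 3

Using the Lagrange interpolation formula with nodes 0, 1, 2, 3:
  L_0(t) = (t - 1)(t - 2)(t - 3) / -6
  L_1(t) = t(t - 2)(t - 3) / 2
  L_2(t) = t(t - 1)(t - 3) / -2
  L_3(t) = t(t - 1)(t - 2) / 6
Then P(t) = 3·L_0(t) - 10·L_1(t) - 63·L_2(t) - 186·L_3(t).
Expanding and collecting terms gives P(t) = -5t^3 - 5t^2 - 3t + 3.
Check: P(0) = 3. ✓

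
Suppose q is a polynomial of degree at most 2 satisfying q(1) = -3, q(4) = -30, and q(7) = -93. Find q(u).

q(u) = -2u^2 + u - 2

Write q(u) = au^2 + bu + c. Substituting each data point gives a linear system:
  a + b + c = -3
  16a + 4b + c = -30
  49a + 7b + c = -93
Solving the system yields a = -2, b = 1, c = -2.
So q(u) = -2u^2 + u - 2.
Check: q(1) = -3. ✓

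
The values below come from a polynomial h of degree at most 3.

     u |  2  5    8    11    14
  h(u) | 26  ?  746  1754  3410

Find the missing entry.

On equispaced nodes a degree-3 polynomial has vanishing fourth forward difference, so
  h(2) - 4·h(5) + 6·h(8) - 4·h(11) + h(14) = 0.
Substituting the known values and solving for h(5):
  -4·h(5) = -896
  h(5) = 224.

224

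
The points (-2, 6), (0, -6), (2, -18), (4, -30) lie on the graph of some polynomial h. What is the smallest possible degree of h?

Forward differences of the values at x = -2, 0, 2, 4:
  h  : 6  -6  -18  -30
  Δ  : -12  -12  -12
  Δ^2: 0  0
  Δ^3: 0
The first differences are constant (-12) and nonzero, while all higher differences vanish, so the minimal degree is 1.

1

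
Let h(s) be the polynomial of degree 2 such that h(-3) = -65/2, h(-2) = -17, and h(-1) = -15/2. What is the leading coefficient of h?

-3

Write h(s) = as^2 + bs + c. Substituting each data point gives a linear system:
  9a - 3b + c = -65/2
  4a - 2b + c = -17
  a - b + c = -15/2
Solving the system yields a = -3, b = 1/2, c = -4.
So h(s) = -3s^2 + (1/2)s - 4.
The leading coefficient is -3.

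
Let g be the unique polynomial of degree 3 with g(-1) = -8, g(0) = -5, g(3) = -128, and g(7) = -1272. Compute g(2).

Using the Lagrange interpolation formula with nodes -1, 0, 3, 7:
  L_0(n) = n(n - 3)(n - 7) / -32
  L_1(n) = (n + 1)(n - 3)(n - 7) / 21
  L_2(n) = (n + 1)n(n - 7) / -48
  L_3(n) = (n + 1)n(n - 3) / 224
Then g(n) = -8·L_0(n) - 5·L_1(n) - 128·L_2(n) - 1272·L_3(n).
Expanding and collecting terms gives g(n) = -3n³ - 5n² + n - 5.
Evaluating at n = 2: g(2) = -47.

-47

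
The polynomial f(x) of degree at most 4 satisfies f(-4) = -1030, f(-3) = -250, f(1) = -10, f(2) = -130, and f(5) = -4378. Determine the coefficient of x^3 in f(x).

-6

Write f(x) = ax^4 + bx^3 + cx^2 + dx + e. Substituting each data point gives a linear system:
  256a - 64b + 16c - 4d + e = -1030
  81a - 27b + 9c - 3d + e = -250
  a + b + c + d + e = -10
  16a + 8b + 4c + 2d + e = -130
  625a + 125b + 25c + 5d + e = -4378
Solving the system yields a = -6, b = -6, c = 6, d = -6, e = 2.
So f(x) = -6x^4 - 6x^3 + 6x^2 - 6x + 2.
The coefficient of x^3 is -6.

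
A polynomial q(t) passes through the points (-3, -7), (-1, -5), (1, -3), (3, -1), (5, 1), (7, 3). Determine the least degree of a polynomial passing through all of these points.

1

Forward differences of the values at t = -3, -1, 1, 3, 5, 7:
  q  : -7  -5  -3  -1  1  3
  Δ  : 2  2  2  2  2
  Δ^2: 0  0  0  0
  Δ^3: 0  0  0
  Δ^4: 0  0
  Δ^5: 0
The first differences are constant (2) and nonzero, while all higher differences vanish, so the minimal degree is 1.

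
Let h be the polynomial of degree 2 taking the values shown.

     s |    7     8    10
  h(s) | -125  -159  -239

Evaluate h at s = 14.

Using the Lagrange interpolation formula with nodes 7, 8, 10:
  L_0(s) = (s - 8)(s - 10) / 3
  L_1(s) = (s - 7)(s - 10) / -2
  L_2(s) = (s - 7)(s - 8) / 6
Then h(s) = -125·L_0(s) - 159·L_1(s) - 239·L_2(s).
Expanding and collecting terms gives h(s) = -2s^2 - 4s + 1.
Evaluating at s = 14: h(14) = -447.

-447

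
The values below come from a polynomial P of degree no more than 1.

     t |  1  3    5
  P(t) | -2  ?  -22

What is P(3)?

-12

The 2 known points determine the degree-1 polynomial uniquely.
Write P(t) = at + b. Substituting each data point gives a linear system:
  a + b = -2
  5a + b = -22
Solving the system yields a = -5, b = 3.
So P(t) = -5t + 3.
Then P(3) = -12.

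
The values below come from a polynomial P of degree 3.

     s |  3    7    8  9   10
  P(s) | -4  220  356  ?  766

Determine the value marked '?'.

The 4 known points determine the degree-3 polynomial uniquely.
Write P(s) = as^3 + bs^2 + cs + d. Substituting each data point gives a linear system:
  27a + 9b + 3c + d = -4
  343a + 49b + 7c + d = 220
  512a + 64b + 8c + d = 356
  1000a + 100b + 10c + d = 766
Solving the system yields a = 1, b = -2, c = -3, d = -4.
So P(s) = s^3 - 2s^2 - 3s - 4.
Then P(9) = 536.

536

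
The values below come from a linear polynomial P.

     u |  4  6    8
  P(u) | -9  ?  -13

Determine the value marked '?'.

-11

The 2 known points determine the degree-1 polynomial uniquely.
Write P(u) = au + b. Substituting each data point gives a linear system:
  4a + b = -9
  8a + b = -13
Solving the system yields a = -1, b = -5.
So P(u) = -u - 5.
Then P(6) = -11.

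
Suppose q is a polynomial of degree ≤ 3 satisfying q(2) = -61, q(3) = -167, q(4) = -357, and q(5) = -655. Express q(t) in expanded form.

q(t) = -4t^3 - 6t^2 - 5

Write q(t) = at^3 + bt^2 + ct + d. Substituting each data point gives a linear system:
  8a + 4b + 2c + d = -61
  27a + 9b + 3c + d = -167
  64a + 16b + 4c + d = -357
  125a + 25b + 5c + d = -655
Solving the system yields a = -4, b = -6, c = 0, d = -5.
So q(t) = -4t³ - 6t² - 5.
Check: q(4) = -357. ✓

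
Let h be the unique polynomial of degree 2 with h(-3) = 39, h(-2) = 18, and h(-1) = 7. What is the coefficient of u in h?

Write h(u) = au^2 + bu + c. Substituting each data point gives a linear system:
  9a - 3b + c = 39
  4a - 2b + c = 18
  a - b + c = 7
Solving the system yields a = 5, b = 4, c = 6.
So h(u) = 5u² + 4u + 6.
The coefficient of u is 4.

4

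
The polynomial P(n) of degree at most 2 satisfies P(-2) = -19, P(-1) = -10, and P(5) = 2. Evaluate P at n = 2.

Write P(n) = an^2 + bn + c. Substituting each data point gives a linear system:
  4a - 2b + c = -19
  a - b + c = -10
  25a + 5b + c = 2
Solving the system yields a = -1, b = 6, c = -3.
So P(n) = -n^2 + 6n - 3.
Then P(2) = 5.

5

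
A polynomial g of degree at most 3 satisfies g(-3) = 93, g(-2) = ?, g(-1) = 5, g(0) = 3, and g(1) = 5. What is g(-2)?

The 4 known points determine the degree-3 polynomial uniquely.
Write g(u) = au^3 + bu^2 + cu + d. Substituting each data point gives a linear system:
  -27a + 9b - 3c + d = 93
  -a + b - c + d = 5
  d = 3
  a + b + c + d = 5
Solving the system yields a = -3, b = 2, c = 3, d = 3.
So g(u) = -3u³ + 2u² + 3u + 3.
Then g(-2) = 29.

29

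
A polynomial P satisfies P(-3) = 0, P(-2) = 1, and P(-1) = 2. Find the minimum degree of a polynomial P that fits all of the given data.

1

Forward differences of the values at s = -3, -2, -1:
  P  : 0  1  2
  Δ  : 1  1
  Δ^2: 0
The first differences are constant (1) and nonzero, while all higher differences vanish, so the minimal degree is 1.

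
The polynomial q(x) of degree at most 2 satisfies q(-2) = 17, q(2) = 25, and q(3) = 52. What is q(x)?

Write q(x) = ax^2 + bx + c. Substituting each data point gives a linear system:
  4a - 2b + c = 17
  4a + 2b + c = 25
  9a + 3b + c = 52
Solving the system yields a = 5, b = 2, c = 1.
So q(x) = 5x^2 + 2x + 1.
Check: q(-2) = 17. ✓

q(x) = 5x^2 + 2x + 1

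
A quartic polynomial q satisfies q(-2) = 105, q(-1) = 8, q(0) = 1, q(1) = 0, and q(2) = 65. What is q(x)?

Using the Lagrange interpolation formula with nodes -2, -1, 0, 1, 2:
  L_0(x) = (x + 1)x(x - 1)(x - 2) / 24
  L_1(x) = (x + 2)x(x - 1)(x - 2) / -6
  L_2(x) = (x + 2)(x + 1)(x - 1)(x - 2) / 4
  L_3(x) = (x + 2)(x + 1)x(x - 2) / -6
  L_4(x) = (x + 2)(x + 1)x(x - 1) / 24
Then q(x) = 105·L_0(x) + 8·L_1(x) + 1·L_2(x) + 0·L_3(x) + 65·L_4(x).
Expanding and collecting terms gives q(x) = 6x^4 - 2x^3 - 3x^2 - 2x + 1.
Check: q(-1) = 8. ✓

q(x) = 6x^4 - 2x^3 - 3x^2 - 2x + 1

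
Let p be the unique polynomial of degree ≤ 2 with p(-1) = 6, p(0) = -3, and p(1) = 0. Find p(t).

p(t) = 6t^2 - 3t - 3

Using the Lagrange interpolation formula with nodes -1, 0, 1:
  L_0(t) = t(t - 1) / 2
  L_1(t) = (t + 1)(t - 1) / -1
  L_2(t) = (t + 1)t / 2
Then p(t) = 6·L_0(t) - 3·L_1(t) + 0·L_2(t).
Expanding and collecting terms gives p(t) = 6t^2 - 3t - 3.
Check: p(-1) = 6. ✓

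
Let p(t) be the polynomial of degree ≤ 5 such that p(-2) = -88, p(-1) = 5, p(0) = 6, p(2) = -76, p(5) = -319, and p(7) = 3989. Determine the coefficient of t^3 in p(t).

Write p(t) = at^5 + bt^4 + ct^3 + dt^2 + et + k. Substituting each data point gives a linear system:
  -32a + 16b - 8c + 4d - 2e + k = -88
  -a + b - c + d - e + k = 5
  k = 6
  32a + 16b + 8c + 4d + 2e + k = -76
  3125a + 625b + 125c + 25d + 5e + k = -319
  16807a + 2401b + 343c + 49d + 7e + k = 3989
Solving the system yields a = 1, b = -5, c = -2, d = -2, e = -5, k = 6.
So p(t) = t^5 - 5t^4 - 2t^3 - 2t^2 - 5t + 6.
The coefficient of t^3 is -2.

-2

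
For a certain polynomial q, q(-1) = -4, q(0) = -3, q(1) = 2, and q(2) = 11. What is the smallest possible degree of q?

2

Forward differences of the values at n = -1, 0, 1, 2:
  q  : -4  -3  2  11
  Δ  : 1  5  9
  Δ^2: 4  4
  Δ^3: 0
The second differences are constant (4) and nonzero, while all higher differences vanish, so the minimal degree is 2.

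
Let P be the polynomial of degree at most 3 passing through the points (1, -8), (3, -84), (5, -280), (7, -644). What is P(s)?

P(s) = -s^3 - 6s^2 - s

Write P(s) = as^3 + bs^2 + cs + d. Substituting each data point gives a linear system:
  a + b + c + d = -8
  27a + 9b + 3c + d = -84
  125a + 25b + 5c + d = -280
  343a + 49b + 7c + d = -644
Solving the system yields a = -1, b = -6, c = -1, d = 0.
So P(s) = -s³ - 6s² - s.
Check: P(1) = -8. ✓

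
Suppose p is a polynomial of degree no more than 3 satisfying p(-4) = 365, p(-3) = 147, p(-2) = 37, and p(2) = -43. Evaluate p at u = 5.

-733

Write p(u) = au^3 + bu^2 + cu + d. Substituting each data point gives a linear system:
  -64a + 16b - 4c + d = 365
  -27a + 9b - 3c + d = 147
  -8a + 4b - 2c + d = 37
  8a + 4b + 2c + d = -43
Solving the system yields a = -6, b = 0, c = 4, d = -3.
So p(u) = -6u^3 + 4u - 3.
Then p(5) = -733.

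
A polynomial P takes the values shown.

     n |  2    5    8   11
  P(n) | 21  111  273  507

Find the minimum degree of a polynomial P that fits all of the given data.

Forward differences of the values at n = 2, 5, 8, 11:
  P  : 21  111  273  507
  Δ  : 90  162  234
  Δ^2: 72  72
  Δ^3: 0
The second differences are constant (72) and nonzero, while all higher differences vanish, so the minimal degree is 2.

2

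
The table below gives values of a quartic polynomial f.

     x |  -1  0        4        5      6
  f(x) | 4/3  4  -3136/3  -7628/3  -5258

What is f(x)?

Write f(x) = ax^4 + bx^3 + cx^2 + dx + e. Substituting each data point gives a linear system:
  a - b + c - d + e = 4/3
  e = 4
  256a + 64b + 16c + 4d + e = -3136/3
  625a + 125b + 25c + 5d + e = -7628/3
  1296a + 216b + 36c + 6d + e = -5258
Solving the system yields a = -4, b = -1/3, c = 0, d = -1, e = 4.
So f(x) = -4x⁴ - (1/3)x³ - x + 4.
Check: f(5) = -7628/3. ✓

f(x) = -4x^4 - (1/3)x^3 - x + 4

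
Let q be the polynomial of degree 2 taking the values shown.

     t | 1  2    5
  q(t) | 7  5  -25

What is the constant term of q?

Write q(t) = at^2 + bt + c. Substituting each data point gives a linear system:
  a + b + c = 7
  4a + 2b + c = 5
  25a + 5b + c = -25
Solving the system yields a = -2, b = 4, c = 5.
So q(t) = -2t^2 + 4t + 5.
The constant term is 5.

5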